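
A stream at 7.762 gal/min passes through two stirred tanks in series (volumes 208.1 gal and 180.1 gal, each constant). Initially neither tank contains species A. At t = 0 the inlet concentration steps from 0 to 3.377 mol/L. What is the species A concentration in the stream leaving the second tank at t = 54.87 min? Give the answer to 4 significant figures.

2.176 mol/L

Species balance on tank i: dCᵢ/dt = (Cᵢ₋₁ − Cᵢ)/τᵢ with τᵢ = Vᵢ/Q.
τ₁ = 208.1/7.762 = 26.8101 min; τ₂ = 180.1/7.762 = 23.2028 min.
Solving the cascade with C₁(0)=C₂(0)=0 gives C₂(t) = C_in[1 − (τ₁ e^(−t/τ₁) − τ₂ e^(−t/τ₂))/(τ₁ − τ₂)].
At t = 54.87: e^(−t/τ₁) = 0.129171, e^(−t/τ₂) = 0.0939679.
C₂ = 3.377·[1 − (26.8101·0.129171 − 23.2028·0.0939679)/(3.60732)] = 3.377·0.644396 = 2.17613 mol/L.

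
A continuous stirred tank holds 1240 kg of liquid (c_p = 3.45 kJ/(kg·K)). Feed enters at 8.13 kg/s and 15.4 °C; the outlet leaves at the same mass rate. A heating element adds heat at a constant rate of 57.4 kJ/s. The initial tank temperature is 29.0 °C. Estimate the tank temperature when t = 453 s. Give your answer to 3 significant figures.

18.0 °C

Heat balance on the well-mixed liquid: M c_p dT/dt = ṁ c_p (T_in − T) + 57.4.
τ = M/ṁ = 152.52 s; T_ss = T_in + Q̇/(ṁ c_p) = 15.4 + 57.4/(8.13·3.45) = 17.446 °C.
Integrating: T(t) = T_ss + (T₀ − T_ss) e^(−t/τ).
T(453) = 17.446 + (11.554)·e^(−453/152.52) = 17.446 + (11.554)·0.051300 = 18.039 °C.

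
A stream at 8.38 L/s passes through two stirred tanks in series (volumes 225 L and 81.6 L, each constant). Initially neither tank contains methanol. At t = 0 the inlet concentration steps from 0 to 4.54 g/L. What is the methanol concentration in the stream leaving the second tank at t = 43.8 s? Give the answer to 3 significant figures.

3.17 g/L

Time constants: τᵢ = Vᵢ/Q for each well-mixed tank.
τ₁ = 225/8.38 = 26.850 s; τ₂ = 81.6/8.38 = 9.7375 s.
Solving the cascade with C₁(0)=C₂(0)=0 gives C₂(t) = C_in[1 − (τ₁ e^(−t/τ₁) − τ₂ e^(−t/τ₂))/(τ₁ − τ₂)].
At t = 43.8: e^(−t/τ₁) = 0.19567, e^(−t/τ₂) = 0.011130.
C₂ = 4.54·[1 − (26.850·0.19567 − 9.7375·0.011130)/(17.112)] = 4.54·0.69931 = 3.1749 g/L.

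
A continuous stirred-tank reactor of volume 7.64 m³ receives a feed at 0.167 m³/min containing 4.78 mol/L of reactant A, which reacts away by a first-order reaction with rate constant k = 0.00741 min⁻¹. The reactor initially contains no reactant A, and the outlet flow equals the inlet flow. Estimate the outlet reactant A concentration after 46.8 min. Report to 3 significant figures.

Species balance: V dC/dt = Q C_in − Q C − k V C.
This is linear with rate a = Q/V + k = 0.029269 min⁻¹.
C_ss = Q C_in/(Q + kV) = 3.5698 mol/L; C(t) = C_ss + (C₀ − C_ss) e^(−a t).
C(46.8) = 3.5698 + (-3.5698)·e^(−0.029269·46.8) = 3.5698 + (-3.5698)·0.25416 = 2.6625 mol/L.

2.66 mol/L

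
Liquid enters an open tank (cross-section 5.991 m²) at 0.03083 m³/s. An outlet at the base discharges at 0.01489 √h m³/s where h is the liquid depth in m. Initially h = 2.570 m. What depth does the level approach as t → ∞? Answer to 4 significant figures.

4.287 m

A dh/dt = Q_in − 0.01489 √h. Steady state requires inflow = outflow:
Q_in = 0.01489 √h_ss ⇒ √h_ss = 0.03083/0.01489 = 2.07052.
h_ss = 2.07052² = 4.28704 m. (Since h₀ = 2.570 m < h_ss, the level will rise toward this value.)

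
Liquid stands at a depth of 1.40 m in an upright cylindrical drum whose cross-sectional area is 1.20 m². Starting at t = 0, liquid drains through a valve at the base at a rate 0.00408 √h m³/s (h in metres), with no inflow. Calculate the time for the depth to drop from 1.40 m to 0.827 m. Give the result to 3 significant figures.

With no inflow, A dh/dt = −0.00408 √h.
∫ h^(−1/2) dh = −(0.00408/A) ∫ dt, giving 2√h = 2√h₀ − (0.00408/A) t.
t = 2A(√h₀ − √h)/0.00408 = 2·1.20·(√1.40 − √0.827)/0.00408
  = 2.4000 × (1.1832 − 0.90940) / 0.00408 = 161.07 s.

161 s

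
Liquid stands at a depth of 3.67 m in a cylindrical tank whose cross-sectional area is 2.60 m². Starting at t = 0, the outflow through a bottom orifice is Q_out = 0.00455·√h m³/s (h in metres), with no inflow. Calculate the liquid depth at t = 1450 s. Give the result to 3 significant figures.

A dh/dt = −Q_out = −0.00455 √h.
∫ h^(−1/2) dh = −(0.00455/A) ∫ dt, giving 2√h = 2√h₀ − (0.00455/A) t.
√h = √3.67 − 0.00455·1450/(2·2.60) = 1.9157 − 1.2688 = 0.64697.
h = 0.64697² = 0.41858 m.

0.419 m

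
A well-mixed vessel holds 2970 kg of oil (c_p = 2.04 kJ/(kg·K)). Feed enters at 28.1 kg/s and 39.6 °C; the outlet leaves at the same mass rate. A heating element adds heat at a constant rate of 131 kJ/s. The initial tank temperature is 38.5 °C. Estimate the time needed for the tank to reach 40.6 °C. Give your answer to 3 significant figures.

M c_p dT/dt = ṁ c_p (T_in − T) + Q̇.
τ = M/ṁ = 105.69 s; T_ss = T_in + Q̇/(ṁ c_p) = 41.885 °C.
T(t) = T_ss + (T₀ − T_ss) e^(−t/τ). Set T = 40.6:
e^(−t/τ) = (40.6 − 41.885)/(38.5 − 41.885) = 0.37966
t = −105.69 · ln(0.37966) = 102.36 s.

102 s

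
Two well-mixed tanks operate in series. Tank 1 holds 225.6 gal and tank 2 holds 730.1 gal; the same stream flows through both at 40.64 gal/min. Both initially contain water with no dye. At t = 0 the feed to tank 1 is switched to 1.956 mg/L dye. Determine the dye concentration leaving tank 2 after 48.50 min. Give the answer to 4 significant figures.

1.766 mg/L

Time constants: τᵢ = Vᵢ/Q for each well-mixed tank.
τ₁ = 225.6/40.64 = 5.55118 min; τ₂ = 730.1/40.64 = 17.9651 min.
Tank 1: C₁ = C_in(1 − e^(−t/τ₁)). Tank 2 (τ₁ ≠ τ₂): C₂ = C_in[1 − (τ₁ e^(−t/τ₁) − τ₂ e^(−t/τ₂))/(τ₁ − τ₂)].
At t = 48.50: e^(−t/τ₁) = 0.000160554, e^(−t/τ₂) = 0.0672267.
C₂ = 1.956·[1 − (5.55118·0.000160554 − 17.9651·0.0672267)/(-12.4139)] = 1.956·0.902783 = 1.76584 mg/L.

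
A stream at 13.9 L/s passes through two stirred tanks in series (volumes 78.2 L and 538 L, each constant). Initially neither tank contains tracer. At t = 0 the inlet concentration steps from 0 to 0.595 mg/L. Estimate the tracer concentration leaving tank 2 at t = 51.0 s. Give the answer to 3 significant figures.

0.409 mg/L

Time constants: τᵢ = Vᵢ/Q for each well-mixed tank.
τ₁ = 78.2/13.9 = 5.6259 s; τ₂ = 538/13.9 = 38.705 s.
Solving the cascade with C₁(0)=C₂(0)=0 gives C₂(t) = C_in[1 − (τ₁ e^(−t/τ₁) − τ₂ e^(−t/τ₂))/(τ₁ − τ₂)].
At t = 51.0: e^(−t/τ₁) = 0.00011562, e^(−t/τ₂) = 0.26776.
C₂ = 0.595·[1 − (5.6259·0.00011562 − 38.705·0.26776)/(-33.079)] = 0.595·0.68672 = 0.40860 mg/L.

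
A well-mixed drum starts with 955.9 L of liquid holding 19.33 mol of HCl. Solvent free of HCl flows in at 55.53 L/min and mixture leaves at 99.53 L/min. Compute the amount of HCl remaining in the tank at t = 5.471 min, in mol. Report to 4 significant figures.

10.03 mol

Total volume: dV/dt = Q_in − Q_out = -44.0000 L/min, so V(t) = 955.9 − 44.0000 t and V(5.471) = 715.176 L.
Species balance (pure solvent in): dm/dt = −Q_out · m/V(t).
Separate: dm/m = −Q_out dt/V(t) ⇒ ln(m/m₀) = −(Q_out/(Q_in−Q_out)) ln(V/V₀).
m = m₀ (V₀/V)^(Q_out/(Q_in−Q_out)) = 19.33 × (955.9/715.176)^(-2.26205) = 10.0280 mol.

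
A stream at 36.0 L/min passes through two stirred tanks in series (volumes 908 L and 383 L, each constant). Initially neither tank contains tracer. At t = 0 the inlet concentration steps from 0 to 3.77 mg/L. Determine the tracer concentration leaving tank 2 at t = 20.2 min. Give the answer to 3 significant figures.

Time constants: τᵢ = Vᵢ/Q for each well-mixed tank.
τ₁ = 908/36.0 = 25.222 min; τ₂ = 383/36.0 = 10.639 min.
Solving the cascade with C₁(0)=C₂(0)=0 gives C₂(t) = C_in[1 − (τ₁ e^(−t/τ₁) − τ₂ e^(−t/τ₂))/(τ₁ − τ₂)].
At t = 20.2: e^(−t/τ₁) = 0.44893, e^(−t/τ₂) = 0.14976.
C₂ = 3.77·[1 − (25.222·0.44893 − 10.639·0.14976)/(14.583)] = 3.77·0.33282 = 1.2547 mg/L.

1.25 mg/L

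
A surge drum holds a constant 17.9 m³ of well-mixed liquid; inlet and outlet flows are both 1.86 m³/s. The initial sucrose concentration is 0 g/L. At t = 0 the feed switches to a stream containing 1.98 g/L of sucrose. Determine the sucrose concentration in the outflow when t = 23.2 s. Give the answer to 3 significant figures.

Transient balance on the dissolved component: V dC/dt = Q(C_in − C).
Time constant τ = V/Q = 17.9/1.86 = 9.6237 s.
This is linear first-order; C(t) = C_in + (C₀ − C_in) e^(−t/τ).
C(23.2) = 1.98 + (0 − 1.98)·e^(−23.2/9.6237) = 1.98 + (-1.9800)·0.089750 = 1.8023 g/L.

1.80 g/L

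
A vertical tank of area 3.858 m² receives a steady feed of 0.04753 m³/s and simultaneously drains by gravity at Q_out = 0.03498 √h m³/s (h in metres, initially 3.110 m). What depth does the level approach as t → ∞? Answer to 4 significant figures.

1.846 m

A dh/dt = Q_in − 0.03498 √h. Steady state requires inflow = outflow:
Q_in = 0.03498 √h_ss ⇒ √h_ss = 0.04753/0.03498 = 1.35878.
h_ss = 1.35878² = 1.84627 m. (Since h₀ = 3.110 m > h_ss, the level will fall toward this value.)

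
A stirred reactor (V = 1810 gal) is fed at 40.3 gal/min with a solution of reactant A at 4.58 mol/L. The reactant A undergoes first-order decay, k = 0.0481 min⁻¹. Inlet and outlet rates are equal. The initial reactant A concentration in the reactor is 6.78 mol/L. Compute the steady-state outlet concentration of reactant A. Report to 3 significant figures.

1.45 mol/L

Accumulation = in − out − consumed: V dC/dt = Q C_in − Q C − k V C.
At steady state: 0 = Q C_in − (Q + kV) C_ss, so C_ss = Q C_in/(Q + kV).
C_ss = 40.3·4.58/(40.3 + 0.0481·1810) = 184.57/127.36 = 1.4492 mol/L.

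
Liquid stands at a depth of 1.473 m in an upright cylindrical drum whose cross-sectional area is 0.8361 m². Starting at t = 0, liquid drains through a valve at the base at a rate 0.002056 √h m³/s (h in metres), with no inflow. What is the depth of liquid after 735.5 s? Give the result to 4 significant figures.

Unsteady balance on liquid volume: A dh/dt = −0.002056 √h.
This is separable: 2 d(√h)/dt = −0.002056/A, so √h = √h₀ − (0.002056/(2A)) t.
√h = √1.473 − 0.002056·735.5/(2·0.8361) = 1.21367 − 0.904310 = 0.309362.
h = 0.309362² = 0.0957046 m.

0.09570 m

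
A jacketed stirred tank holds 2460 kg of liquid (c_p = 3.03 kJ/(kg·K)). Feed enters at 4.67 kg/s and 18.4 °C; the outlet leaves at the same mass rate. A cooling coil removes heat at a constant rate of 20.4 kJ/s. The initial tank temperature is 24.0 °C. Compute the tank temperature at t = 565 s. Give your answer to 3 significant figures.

19.4 °C

M c_p dT/dt = ṁ c_p (T_in − T) − Q̇.
Rearrange: dT/dt = (T_ss − T)/τ with τ = M/ṁ = 526.77 s and T_ss = T_in − Q̇/(ṁ c_p) = 16.958 °C.
Solution: T(t) = T_ss + (T₀ − T_ss) e^(−t/τ).
T(565) = 16.958 + (7.0417)·e^(−565/526.77) = 16.958 + (7.0417)·0.34212 = 19.367 °C.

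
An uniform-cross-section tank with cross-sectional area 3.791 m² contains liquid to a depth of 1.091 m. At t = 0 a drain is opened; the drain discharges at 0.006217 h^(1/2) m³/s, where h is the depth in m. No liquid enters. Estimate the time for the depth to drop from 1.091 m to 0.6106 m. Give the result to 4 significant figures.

With no inflow, A dh/dt = −0.006217 √h.
∫ h^(−1/2) dh = −(0.006217/A) ∫ dt, giving 2√h = 2√h₀ − (0.006217/A) t.
t = 2A(√h₀ − √h)/0.006217 = 2·3.791·(√1.091 − √0.6106)/0.006217
  = 7.58200 × (1.04451 − 0.781409) / 0.006217 = 320.867 s.

320.9 s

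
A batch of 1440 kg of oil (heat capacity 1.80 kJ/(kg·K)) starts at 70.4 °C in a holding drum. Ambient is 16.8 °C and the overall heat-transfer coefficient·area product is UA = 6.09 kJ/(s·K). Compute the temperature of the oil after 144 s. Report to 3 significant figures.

55.0 °C

Energy balance: M c_p dT/dt = −UA(T − T_amb).
dT/dt = (T_ss − T)/τ with T_ss = T_amb = 16.800 °C, τ = M c_p/UA = 1440·1.80/6.09 = 425.62 s.
T approaches T_ss exponentially: T(t) = T_ss + (T₀ − T_ss) e^(−t/τ).
T(144) = 16.800 + (53.600)·0.71296 = 55.015 °C.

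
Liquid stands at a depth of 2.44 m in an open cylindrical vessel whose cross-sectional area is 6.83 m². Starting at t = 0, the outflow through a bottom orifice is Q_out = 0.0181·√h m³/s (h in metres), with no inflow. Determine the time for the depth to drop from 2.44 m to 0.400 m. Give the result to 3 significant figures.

A dh/dt = −Q_out = −0.0181 √h.
Separate and integrate: 2(√h − √h₀) = −(0.0181/A) t.
t = 2A(√h₀ − √h)/0.0181 = 2·6.83·(√2.44 − √0.400)/0.0181
  = 13.660 × (1.5620 − 0.63246) / 0.0181 = 701.56 s.

702 s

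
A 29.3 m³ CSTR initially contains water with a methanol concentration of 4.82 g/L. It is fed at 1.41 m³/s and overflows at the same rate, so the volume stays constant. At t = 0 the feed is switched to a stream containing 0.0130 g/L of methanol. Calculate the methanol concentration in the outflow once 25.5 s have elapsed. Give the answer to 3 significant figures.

Accumulation = in − out for the solute gives V dC/dt = Q(C_in − C).
Time constant τ = V/Q = 29.3/1.41 = 20.780 s.
C approaches C_in exponentially: C(t) = C_in + (C₀ − C_in) e^(−t/τ).
C(25.5) = 0.0130 + (4.82 − 0.0130)·e^(−25.5/20.780) = 0.0130 + (4.8070)·0.29313 = 1.4221 g/L.

1.42 g/L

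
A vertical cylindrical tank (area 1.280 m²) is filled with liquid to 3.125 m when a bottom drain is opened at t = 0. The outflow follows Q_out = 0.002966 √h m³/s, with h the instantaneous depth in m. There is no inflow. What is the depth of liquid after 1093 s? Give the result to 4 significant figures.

0.2514 m

With no inflow, A dh/dt = −0.002966 √h.
∫ h^(−1/2) dh = −(0.002966/A) ∫ dt, giving 2√h = 2√h₀ − (0.002966/A) t.
√h = √3.125 − 0.002966·1093/(2·1.280) = 1.76777 − 1.26634 = 0.501424.
h = 0.501424² = 0.251426 m.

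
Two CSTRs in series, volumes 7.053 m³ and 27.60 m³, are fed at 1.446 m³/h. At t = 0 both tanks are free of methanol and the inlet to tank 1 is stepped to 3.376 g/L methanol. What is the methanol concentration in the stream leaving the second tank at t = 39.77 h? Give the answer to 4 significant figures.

2.812 g/L

Time constants: τᵢ = Vᵢ/Q for each well-mixed tank.
τ₁ = 7.053/1.446 = 4.87759 h; τ₂ = 27.60/1.446 = 19.0871 h.
Tank 1: C₁ = C_in(1 − e^(−t/τ₁)). Tank 2 (τ₁ ≠ τ₂): C₂ = C_in[1 − (τ₁ e^(−t/τ₁) − τ₂ e^(−t/τ₂))/(τ₁ − τ₂)].
At t = 39.77: e^(−t/τ₁) = 0.000287695, e^(−t/τ₂) = 0.124481.
C₂ = 3.376·[1 − (4.87759·0.000287695 − 19.0871·0.124481)/(-14.2095)] = 3.376·0.832888 = 2.81183 g/L.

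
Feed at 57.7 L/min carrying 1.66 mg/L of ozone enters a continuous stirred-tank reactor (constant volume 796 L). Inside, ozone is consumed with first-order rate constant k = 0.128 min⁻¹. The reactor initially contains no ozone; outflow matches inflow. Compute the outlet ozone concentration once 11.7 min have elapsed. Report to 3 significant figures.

0.543 mg/L

V dC/dt = Q(C_in − C) − k V C.
This is linear with rate a = Q/V + k = 0.20049 min⁻¹.
C_ss = Q C_in/(Q + kV) = 0.60018 mg/L; C(t) = C_ss + (C₀ − C_ss) e^(−a t).
C(11.7) = 0.60018 + (-0.60018)·e^(−0.20049·11.7) = 0.60018 + (-0.60018)·0.095780 = 0.54270 mg/L.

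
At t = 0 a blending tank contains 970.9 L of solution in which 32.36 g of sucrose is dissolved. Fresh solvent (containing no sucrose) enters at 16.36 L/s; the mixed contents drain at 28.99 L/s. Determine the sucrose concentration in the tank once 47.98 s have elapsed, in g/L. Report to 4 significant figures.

Let m(t) be the amount of sucrose. Volume: V(t) = V₀ + (Q_in − Q_out) t = 970.9 − 12.6300 t; V(47.98) = 364.913 L.
Solute balance: dm/dt = 0 − Q_out C = −Q_out m/V(t).
Separate: dm/m = −Q_out dt/V(t) ⇒ ln(m/m₀) = −(Q_out/(Q_in−Q_out)) ln(V/V₀).
m = m₀ (V₀/V)^(Q_out/(Q_in−Q_out)) = 32.36 × (970.9/364.913)^(-2.29533) = 3.42395 g.
C = m/V = 3.42395/364.913 = 0.00938292 g/L.

0.009383 g/L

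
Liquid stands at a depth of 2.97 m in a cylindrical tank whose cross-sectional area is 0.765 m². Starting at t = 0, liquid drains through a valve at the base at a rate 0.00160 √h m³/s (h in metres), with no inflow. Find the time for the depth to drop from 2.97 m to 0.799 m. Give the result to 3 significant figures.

793 s

With no inflow, A dh/dt = −0.00160 √h.
∫ h^(−1/2) dh = −(0.00160/A) ∫ dt, giving 2√h = 2√h₀ − (0.00160/A) t.
t = 2A(√h₀ − √h)/0.00160 = 2·0.765·(√2.97 − √0.799)/0.00160
  = 1.5300 × (1.7234 − 0.89387) / 0.00160 = 793.21 s.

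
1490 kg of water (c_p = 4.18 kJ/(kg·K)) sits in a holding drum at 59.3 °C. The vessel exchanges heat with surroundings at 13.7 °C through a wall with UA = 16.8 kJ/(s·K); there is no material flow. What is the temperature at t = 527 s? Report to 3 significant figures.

24.7 °C

M c_p dT/dt = −UA(T − T_amb).
dT/dt = (T_ss − T)/τ with T_ss = T_amb = 13.700 °C, τ = M c_p/UA = 1490·4.18/16.8 = 370.73 s.
This is linear first-order; T(t) = T_ss + (T₀ − T_ss) e^(−t/τ).
T(527) = 13.700 + (45.600)·0.24134 = 24.705 °C.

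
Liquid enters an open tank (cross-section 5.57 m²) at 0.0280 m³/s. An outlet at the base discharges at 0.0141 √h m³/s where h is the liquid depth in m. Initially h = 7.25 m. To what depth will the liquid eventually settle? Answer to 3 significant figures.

3.94 m

Level balance: A dh/dt = 0.0280 − 0.0141 √h. Setting dh/dt = 0:
Q_in = 0.0141 √h_ss ⇒ √h_ss = 0.0280/0.0141 = 1.9858.
h_ss = 1.9858² = 3.9435 m. (Since h₀ = 7.25 m > h_ss, the level will fall toward this value.)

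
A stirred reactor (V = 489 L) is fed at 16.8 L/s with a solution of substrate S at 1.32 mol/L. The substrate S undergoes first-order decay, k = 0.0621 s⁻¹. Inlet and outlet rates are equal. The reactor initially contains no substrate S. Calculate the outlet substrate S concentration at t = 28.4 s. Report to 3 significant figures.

V dC/dt = Q(C_in − C) − k V C.
This is linear with rate a = Q/V + k = 0.096456 s⁻¹.
C_ss = Q C_in/(Q + kV) = 0.47016 mol/L; C(t) = C_ss + (C₀ − C_ss) e^(−a t).
C(28.4) = 0.47016 + (-0.47016)·e^(−0.096456·28.4) = 0.47016 + (-0.47016)·0.064613 = 0.43978 mol/L.

0.440 mol/L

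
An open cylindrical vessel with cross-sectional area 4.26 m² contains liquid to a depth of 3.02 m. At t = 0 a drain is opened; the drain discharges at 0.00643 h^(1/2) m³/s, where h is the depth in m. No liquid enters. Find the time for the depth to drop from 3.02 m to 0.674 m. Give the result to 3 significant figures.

Mass balance (ρ constant): A dh/dt = −0.00643 √h.
∫ h^(−1/2) dh = −(0.00643/A) ∫ dt, giving 2√h = 2√h₀ − (0.00643/A) t.
t = 2A(√h₀ − √h)/0.00643 = 2·4.26·(√3.02 − √0.674)/0.00643
  = 8.5200 × (1.7378 − 0.82098) / 0.00643 = 1214.8 s.

1210 s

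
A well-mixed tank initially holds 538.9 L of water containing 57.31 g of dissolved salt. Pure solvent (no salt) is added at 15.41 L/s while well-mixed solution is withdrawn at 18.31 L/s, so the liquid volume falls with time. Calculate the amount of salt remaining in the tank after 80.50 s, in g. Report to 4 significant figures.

Total volume: dV/dt = Q_in − Q_out = -2.90000 L/s, so V(t) = 538.9 − 2.90000 t and V(80.50) = 305.450 L.
Species balance (pure solvent in): dm/dt = −Q_out · m/V(t).
Separate: dm/m = −Q_out dt/V(t) ⇒ ln(m/m₀) = −(Q_out/(Q_in−Q_out)) ln(V/V₀).
m = m₀ (V₀/V)^(Q_out/(Q_in−Q_out)) = 57.31 × (538.9/305.450)^(-6.31379) = 1.59020 g.

1.590 g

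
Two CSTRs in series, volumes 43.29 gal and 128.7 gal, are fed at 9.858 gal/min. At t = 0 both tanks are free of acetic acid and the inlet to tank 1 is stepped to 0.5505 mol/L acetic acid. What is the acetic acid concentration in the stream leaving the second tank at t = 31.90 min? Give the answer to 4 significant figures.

Species balance on tank i: dCᵢ/dt = (Cᵢ₋₁ − Cᵢ)/τᵢ with τᵢ = Vᵢ/Q.
τ₁ = 43.29/9.858 = 4.39136 min; τ₂ = 128.7/9.858 = 13.0554 min.
Tank 1: C₁ = C_in(1 − e^(−t/τ₁)). Tank 2 (τ₁ ≠ τ₂): C₂ = C_in[1 − (τ₁ e^(−t/τ₁) − τ₂ e^(−t/τ₂))/(τ₁ − τ₂)].
At t = 31.90: e^(−t/τ₁) = 0.000700113, e^(−t/τ₂) = 0.0868619.
C₂ = 0.5505·[1 − (4.39136·0.000700113 − 13.0554·0.0868619)/(-8.66403)] = 0.5505·0.869467 = 0.478642 mol/L.

0.4786 mol/L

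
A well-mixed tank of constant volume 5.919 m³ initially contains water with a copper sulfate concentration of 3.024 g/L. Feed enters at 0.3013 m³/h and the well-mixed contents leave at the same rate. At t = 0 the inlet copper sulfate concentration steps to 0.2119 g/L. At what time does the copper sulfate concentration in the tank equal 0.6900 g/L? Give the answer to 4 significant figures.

34.81 h

Species balance: V dC/dt = Q(C_in − C) ⇒ τ = V/Q = 19.6449 h.
C(t) = C_in + (C₀ − C_in) e^(−t/τ). Set C = 0.6900 and solve for t:
e^(−t/τ) = (C − C_in)/(C₀ − C_in) = (0.6900 − 0.2119)/(3.024 − 0.2119) = 0.170015
t = −τ ln(…) = 19.6449 × 1.77187 = 34.8081 h.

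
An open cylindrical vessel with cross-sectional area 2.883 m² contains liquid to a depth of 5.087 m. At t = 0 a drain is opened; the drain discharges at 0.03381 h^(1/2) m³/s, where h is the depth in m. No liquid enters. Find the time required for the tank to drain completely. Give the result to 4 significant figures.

A dh/dt = −Q_out = −0.03381 √h.
Separate and integrate: 2(√h − √h₀) = −(0.03381/A) t.
Tank is empty when √h = 0: t_empty = 2A√h₀/0.03381.
t_empty = 2·2.883·√5.087/0.03381 = 5.76600·2.25544/0.03381 = 384.645 s.

384.6 s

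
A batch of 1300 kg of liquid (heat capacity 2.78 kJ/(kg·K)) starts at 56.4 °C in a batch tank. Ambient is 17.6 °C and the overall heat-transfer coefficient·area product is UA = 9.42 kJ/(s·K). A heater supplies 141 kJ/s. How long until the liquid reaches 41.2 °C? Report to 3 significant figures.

390 s

Energy balance: M c_p dT/dt = −UA(T − T_amb) + Q̇.
τ = M c_p/UA = 383.65 s; T_ss = T_amb + Q̇/UA = 17.6 + 141/9.42 = 32.568 °C.
T(t) = T_ss + (T₀ − T_ss)e^(−t/τ); set T = 41.2:
t = −τ ln[(T − T_ss)/(T₀ − T_ss)] = −383.65 · ln(0.36220) = 389.62 s.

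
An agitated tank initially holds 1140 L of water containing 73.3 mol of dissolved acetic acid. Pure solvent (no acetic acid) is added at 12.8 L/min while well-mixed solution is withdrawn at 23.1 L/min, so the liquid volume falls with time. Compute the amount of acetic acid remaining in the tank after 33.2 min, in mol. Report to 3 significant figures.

Total volume: dV/dt = Q_in − Q_out = -10.300 L/min, so V(t) = 1140 − 10.300 t and V(33.2) = 798.04 L.
Species balance (pure solvent in): dm/dt = −Q_out · m/V(t).
Separate: dm/m = −Q_out dt/V(t) ⇒ ln(m/m₀) = −(Q_out/(Q_in−Q_out)) ln(V/V₀).
m = m₀ (V₀/V)^(Q_out/(Q_in−Q_out)) = 73.3 × (1140/798.04)^(-2.2427) = 32.942 mol.

32.9 mol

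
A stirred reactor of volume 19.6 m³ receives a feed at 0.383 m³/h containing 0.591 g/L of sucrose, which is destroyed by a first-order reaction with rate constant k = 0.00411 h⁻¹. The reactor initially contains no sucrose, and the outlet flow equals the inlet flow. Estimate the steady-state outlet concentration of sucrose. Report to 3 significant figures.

0.488 g/L

Accumulation = in − out − consumed: V dC/dt = Q C_in − Q C − k V C.
Steady state (dC/dt = 0): C_ss = Q C_in/(Q + kV) = C_in/(1 + kV/Q).
C_ss = 0.383·0.591/(0.383 + 0.00411·19.6) = 0.22635/0.46356 = 0.48830 g/L.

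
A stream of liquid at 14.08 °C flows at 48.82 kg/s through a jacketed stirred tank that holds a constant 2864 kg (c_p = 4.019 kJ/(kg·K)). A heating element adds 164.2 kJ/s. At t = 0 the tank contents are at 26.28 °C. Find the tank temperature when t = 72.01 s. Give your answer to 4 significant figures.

Heat balance on the well-mixed liquid: M c_p dT/dt = ṁ c_p (T_in − T) + 164.2.
Rearrange: dT/dt = (T_ss − T)/τ with τ = M/ṁ = 58.6645 s and T_ss = T_in + Q̇/(ṁ c_p) = 14.9169 °C.
T approaches T_ss exponentially: T(t) = T_ss + (T₀ − T_ss) e^(−t/τ).
T(72.01) = 14.9169 + (11.3631)·e^(−72.01/58.6645) = 14.9169 + (11.3631)·0.293027 = 18.2466 °C.

18.25 °C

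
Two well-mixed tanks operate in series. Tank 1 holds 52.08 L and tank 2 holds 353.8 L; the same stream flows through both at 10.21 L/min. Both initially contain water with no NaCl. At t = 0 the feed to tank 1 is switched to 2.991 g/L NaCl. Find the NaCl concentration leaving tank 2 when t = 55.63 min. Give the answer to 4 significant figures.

2.287 g/L

Time constants: τᵢ = Vᵢ/Q for each well-mixed tank.
τ₁ = 52.08/10.21 = 5.10088 min; τ₂ = 353.8/10.21 = 34.6523 min.
Solving the cascade with C₁(0)=C₂(0)=0 gives C₂(t) = C_in[1 − (τ₁ e^(−t/τ₁) − τ₂ e^(−t/τ₂))/(τ₁ − τ₂)].
At t = 55.63: e^(−t/τ₁) = 1.83486e-05, e^(−t/τ₂) = 0.200814.
C₂ = 2.991·[1 − (5.10088·1.83486e-05 − 34.6523·0.200814)/(-29.5514)] = 2.991·0.764527 = 2.28670 g/L.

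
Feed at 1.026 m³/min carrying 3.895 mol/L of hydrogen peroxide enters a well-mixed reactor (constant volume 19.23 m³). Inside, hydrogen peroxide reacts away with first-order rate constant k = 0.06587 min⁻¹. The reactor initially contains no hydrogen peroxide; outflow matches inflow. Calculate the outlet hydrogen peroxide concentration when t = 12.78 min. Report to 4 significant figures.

Species balance: V dC/dt = Q C_in − Q C − k V C.
dC/dt = (Q/V) C_in − (Q/V + k) C; effective rate a = Q/V + k = 0.0533541 + 0.06587 = 0.119224 min⁻¹.
C_ss = Q C_in/(Q + kV) = 1.74306 mol/L; C(t) = C_ss + (C₀ − C_ss) e^(−a t).
C(12.78) = 1.74306 + (-1.74306)·e^(−0.119224·12.78) = 1.74306 + (-1.74306)·0.217908 = 1.36323 mol/L.

1.363 mol/L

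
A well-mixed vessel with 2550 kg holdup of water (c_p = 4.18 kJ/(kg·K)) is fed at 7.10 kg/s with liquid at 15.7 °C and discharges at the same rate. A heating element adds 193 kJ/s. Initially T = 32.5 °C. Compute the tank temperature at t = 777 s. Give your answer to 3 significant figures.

M c_p dT/dt = ṁ c_p (T_in − T) + Q̇.
τ = M/ṁ = 359.15 s; T_ss = T_in + Q̇/(ṁ c_p) = 15.7 + 193/(7.10·4.18) = 22.203 °C.
T approaches T_ss exponentially: T(t) = T_ss + (T₀ − T_ss) e^(−t/τ).
T(777) = 22.203 + (10.297)·e^(−777/359.15) = 22.203 + (10.297)·0.11493 = 23.387 °C.

23.4 °C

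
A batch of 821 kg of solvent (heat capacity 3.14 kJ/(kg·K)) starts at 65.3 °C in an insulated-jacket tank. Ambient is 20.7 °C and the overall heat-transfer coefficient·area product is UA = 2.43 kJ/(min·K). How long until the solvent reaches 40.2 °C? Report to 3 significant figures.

878 min

Lumped-capacitance energy balance: M c_p dT/dt = UA(T_amb − T).
τ = M c_p/UA = 1060.9 min; T_ss = T_amb = 20.700 °C.
T(t) = T_ss + (T₀ − T_ss)e^(−t/τ); set T = 40.2:
t = −τ ln[(T − T_ss)/(T₀ − T_ss)] = −1060.9 · ln(0.43722) = 877.69 min.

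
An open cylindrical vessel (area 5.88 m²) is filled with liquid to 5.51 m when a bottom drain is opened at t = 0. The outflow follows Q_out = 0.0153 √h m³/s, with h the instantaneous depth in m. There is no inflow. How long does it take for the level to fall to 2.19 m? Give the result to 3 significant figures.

667 s

A dh/dt = −Q_out = −0.0153 √h.
This is separable: 2 d(√h)/dt = −0.0153/A, so √h = √h₀ − (0.0153/(2A)) t.
t = 2A(√h₀ − √h)/0.0153 = 2·5.88·(√5.51 − √2.19)/0.0153
  = 11.760 × (2.3473 − 1.4799) / 0.0153 = 666.76 s.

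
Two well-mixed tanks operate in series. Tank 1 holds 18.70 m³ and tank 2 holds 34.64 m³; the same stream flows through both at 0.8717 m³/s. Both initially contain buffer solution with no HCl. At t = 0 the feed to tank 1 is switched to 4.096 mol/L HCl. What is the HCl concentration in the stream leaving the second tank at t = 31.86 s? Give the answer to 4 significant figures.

1.192 mol/L

Species balance on tank i: dCᵢ/dt = (Cᵢ₋₁ − Cᵢ)/τᵢ with τᵢ = Vᵢ/Q.
τ₁ = 18.70/0.8717 = 21.4523 s; τ₂ = 34.64/0.8717 = 39.7384 s.
Tank 1: C₁ = C_in(1 − e^(−t/τ₁)). Tank 2 (τ₁ ≠ τ₂): C₂ = C_in[1 − (τ₁ e^(−t/τ₁) − τ₂ e^(−t/τ₂))/(τ₁ − τ₂)].
At t = 31.86: e^(−t/τ₁) = 0.226468, e^(−t/τ₂) = 0.448547.
C₂ = 4.096·[1 − (21.4523·0.226468 − 39.7384·0.448547)/(-18.2861)] = 4.096·0.290922 = 1.19161 mol/L.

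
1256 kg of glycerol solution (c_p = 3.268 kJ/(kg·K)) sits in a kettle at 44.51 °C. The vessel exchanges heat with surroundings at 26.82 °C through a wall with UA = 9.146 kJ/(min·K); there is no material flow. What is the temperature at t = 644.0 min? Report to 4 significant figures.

Lumped-capacitance energy balance: M c_p dT/dt = UA(T_amb − T).
dT/dt = (T_ss − T)/τ with T_ss = T_amb = 26.8200 °C, τ = M c_p/UA = 1256·3.268/9.146 = 448.787 min.
This is linear first-order; T(t) = T_ss + (T₀ − T_ss) e^(−t/τ).
T(644.0) = 26.8200 + (17.6900)·0.238120 = 31.0324 °C.

31.03 °C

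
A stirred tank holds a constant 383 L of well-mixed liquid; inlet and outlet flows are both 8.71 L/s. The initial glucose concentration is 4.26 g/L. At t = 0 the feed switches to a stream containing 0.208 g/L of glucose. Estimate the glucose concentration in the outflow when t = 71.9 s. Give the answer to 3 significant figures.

0.998 g/L

Mass balance on the solute (V constant): V dC/dt = Q(C_in − C).
Time constant τ = V/Q = 383/8.71 = 43.972 s.
This is linear first-order; C(t) = C_in + (C₀ − C_in) e^(−t/τ).
C(71.9) = 0.208 + (4.26 − 0.208)·e^(−71.9/43.972) = 0.208 + (4.0520)·0.19493 = 0.99786 g/L.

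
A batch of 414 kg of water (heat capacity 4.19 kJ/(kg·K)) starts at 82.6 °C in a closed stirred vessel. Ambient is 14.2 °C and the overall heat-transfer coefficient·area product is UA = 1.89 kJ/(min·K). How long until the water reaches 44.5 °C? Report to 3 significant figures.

M c_p dT/dt = −UA(T − T_amb).
τ = M c_p/UA = 917.81 min; T_ss = T_amb = 14.200 °C.
T(t) = T_ss + (T₀ − T_ss)e^(−t/τ); set T = 44.5:
t = −τ ln[(T − T_ss)/(T₀ − T_ss)] = −917.81 · ln(0.44298) = 747.30 min.

747 min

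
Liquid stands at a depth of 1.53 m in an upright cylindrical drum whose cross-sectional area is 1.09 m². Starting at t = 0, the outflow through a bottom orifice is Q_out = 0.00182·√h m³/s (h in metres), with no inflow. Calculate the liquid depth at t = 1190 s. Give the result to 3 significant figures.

Unsteady balance on liquid volume: A dh/dt = −0.00182 √h.
Separate and integrate: 2(√h − √h₀) = −(0.00182/A) t.
√h = √1.53 − 0.00182·1190/(2·1.09) = 1.2369 − 0.99349 = 0.24345.
h = 0.24345² = 0.059266 m.

0.0593 m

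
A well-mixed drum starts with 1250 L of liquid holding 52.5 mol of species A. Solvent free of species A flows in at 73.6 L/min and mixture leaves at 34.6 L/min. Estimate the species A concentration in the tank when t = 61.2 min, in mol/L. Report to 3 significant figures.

Total volume: dV/dt = Q_in − Q_out = 39.000 L/min, so V(t) = 1250 + 39.000 t and V(61.2) = 3636.8 L.
No species A enters, so dm/dt = −Q_out · (m/V).
dm/m = −Q_out dt/(V₀ + 39.000 t); integrating gives ln(m/m₀) = −(Q_out/(Q_in−Q_out)) ln(V/V₀).
m = m₀ (V₀/V)^(Q_out/(Q_in−Q_out)) = 52.5 × (1250/3636.8)^(0.88718) = 20.355 mol.
C = m/V = 20.355/3636.8 = 0.0055970 mol/L.

0.00560 mol/L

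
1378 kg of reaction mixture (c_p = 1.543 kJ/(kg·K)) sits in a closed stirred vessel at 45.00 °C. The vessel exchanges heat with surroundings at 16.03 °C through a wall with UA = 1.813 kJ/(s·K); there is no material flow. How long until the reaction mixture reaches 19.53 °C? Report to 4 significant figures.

Unsteady energy balance on the tank contents: M c_p dT/dt = −UA(T − T_amb).
τ = M c_p/UA = 1172.78 s; T_ss = T_amb = 16.0300 °C.
T(t) = T_ss + (T₀ − T_ss)e^(−t/τ); set T = 19.53:
t = −τ ln[(T − T_ss)/(T₀ − T_ss)] = −1172.78 · ln(0.120815) = 2478.67 s.

2479 s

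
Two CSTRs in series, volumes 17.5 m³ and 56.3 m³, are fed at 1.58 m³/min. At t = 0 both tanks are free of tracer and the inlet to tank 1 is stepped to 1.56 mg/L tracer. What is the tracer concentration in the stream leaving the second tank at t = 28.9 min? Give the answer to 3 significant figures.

0.606 mg/L

Each tank obeys Vᵢ dCᵢ/dt = Q(Cᵢ₋₁ − Cᵢ), so τᵢ = Vᵢ/Q.
τ₁ = 17.5/1.58 = 11.076 min; τ₂ = 56.3/1.58 = 35.633 min.
Solving the cascade with C₁(0)=C₂(0)=0 gives C₂(t) = C_in[1 − (τ₁ e^(−t/τ₁) − τ₂ e^(−t/τ₂))/(τ₁ − τ₂)].
At t = 28.9: e^(−t/τ₁) = 0.073589, e^(−t/τ₂) = 0.44439.
C₂ = 1.56·[1 − (11.076·0.073589 − 35.633·0.44439)/(-24.557)] = 1.56·0.38836 = 0.60585 mg/L.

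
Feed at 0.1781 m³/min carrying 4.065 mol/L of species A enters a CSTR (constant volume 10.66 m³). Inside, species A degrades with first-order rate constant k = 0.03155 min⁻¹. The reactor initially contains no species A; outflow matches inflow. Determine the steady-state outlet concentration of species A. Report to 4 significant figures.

V dC/dt = Q(C_in − C) − k V C.
At steady state: 0 = Q C_in − (Q + kV) C_ss, so C_ss = Q C_in/(Q + kV).
C_ss = 0.1781·4.065/(0.1781 + 0.03155·10.66) = 0.723977/0.514423 = 1.40736 mol/L.

1.407 mol/L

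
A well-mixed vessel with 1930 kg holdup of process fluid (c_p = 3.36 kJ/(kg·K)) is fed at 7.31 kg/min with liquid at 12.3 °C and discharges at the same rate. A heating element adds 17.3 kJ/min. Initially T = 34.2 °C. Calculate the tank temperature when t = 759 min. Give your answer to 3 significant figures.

14.2 °C

Energy balance: M c_p dT/dt = ṁ c_p (T_in − T) + 17.3.
τ = M/ṁ = 264.02 min; T_ss = T_in + Q̇/(ṁ c_p) = 12.3 + 17.3/(7.31·3.36) = 13.004 °C.
T approaches T_ss exponentially: T(t) = T_ss + (T₀ − T_ss) e^(−t/τ).
T(759) = 13.004 + (21.196)·e^(−759/264.02) = 13.004 + (21.196)·0.056430 = 14.200 °C.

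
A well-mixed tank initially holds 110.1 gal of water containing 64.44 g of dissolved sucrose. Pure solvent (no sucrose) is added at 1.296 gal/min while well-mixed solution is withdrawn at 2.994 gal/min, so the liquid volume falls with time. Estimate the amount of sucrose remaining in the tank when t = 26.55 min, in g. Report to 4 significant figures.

25.46 g

Total volume: dV/dt = Q_in − Q_out = -1.69800 gal/min, so V(t) = 110.1 − 1.69800 t and V(26.55) = 65.0181 gal.
No sucrose enters, so dm/dt = −Q_out · (m/V).
Separate: dm/m = −Q_out dt/V(t) ⇒ ln(m/m₀) = −(Q_out/(Q_in−Q_out)) ln(V/V₀).
m = m₀ (V₀/V)^(Q_out/(Q_in−Q_out)) = 64.44 × (110.1/65.0181)^(-1.76325) = 25.4570 g.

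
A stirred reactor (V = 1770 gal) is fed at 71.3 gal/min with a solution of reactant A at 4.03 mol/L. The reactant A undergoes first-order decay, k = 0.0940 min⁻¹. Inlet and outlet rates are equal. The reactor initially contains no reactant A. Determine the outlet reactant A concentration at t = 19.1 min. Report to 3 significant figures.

1.12 mol/L

Species balance: V dC/dt = Q C_in − Q C − k V C.
This is linear with rate a = Q/V + k = 0.13428 min⁻¹.
C_ss = Q C_in/(Q + kV) = 1.2089 mol/L; C(t) = C_ss + (C₀ − C_ss) e^(−a t).
C(19.1) = 1.2089 + (-1.2089)·e^(−0.13428·19.1) = 1.2089 + (-1.2089)·0.076935 = 1.1159 mol/L.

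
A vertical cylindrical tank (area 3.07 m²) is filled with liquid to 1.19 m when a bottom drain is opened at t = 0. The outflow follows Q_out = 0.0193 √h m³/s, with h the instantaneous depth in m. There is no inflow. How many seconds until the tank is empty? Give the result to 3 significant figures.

347 s

With no inflow, A dh/dt = −0.0193 √h.
Separate and integrate: 2(√h − √h₀) = −(0.0193/A) t.
Tank is empty when √h = 0: t_empty = 2A√h₀/0.0193.
t_empty = 2·3.07·√1.19/0.0193 = 6.1400·1.0909/0.0193 = 347.04 s.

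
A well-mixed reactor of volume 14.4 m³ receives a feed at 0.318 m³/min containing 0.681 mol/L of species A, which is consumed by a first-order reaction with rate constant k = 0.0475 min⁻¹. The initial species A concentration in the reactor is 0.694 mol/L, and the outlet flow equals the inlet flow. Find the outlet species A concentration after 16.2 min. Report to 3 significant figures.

0.371 mol/L

Accumulation = in − out − consumed: V dC/dt = Q C_in − Q C − k V C.
This is linear with rate a = Q/V + k = 0.069583 min⁻¹.
C_ss = Q C_in/(Q + kV) = 0.21613 mol/L; C(t) = C_ss + (C₀ − C_ss) e^(−a t).
C(16.2) = 0.21613 + (0.47787)·e^(−0.069583·16.2) = 0.21613 + (0.47787)·0.32392 = 0.37092 mol/L.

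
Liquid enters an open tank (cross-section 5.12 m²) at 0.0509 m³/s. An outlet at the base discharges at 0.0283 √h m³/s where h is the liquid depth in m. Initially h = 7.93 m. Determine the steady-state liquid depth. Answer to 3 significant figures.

Level balance: A dh/dt = 0.0509 − 0.0283 √h. Setting dh/dt = 0:
Q_in = 0.0283 √h_ss ⇒ √h_ss = 0.0509/0.0283 = 1.7986.
h_ss = 1.7986² = 3.2349 m. (Since h₀ = 7.93 m > h_ss, the level will fall toward this value.)

3.23 m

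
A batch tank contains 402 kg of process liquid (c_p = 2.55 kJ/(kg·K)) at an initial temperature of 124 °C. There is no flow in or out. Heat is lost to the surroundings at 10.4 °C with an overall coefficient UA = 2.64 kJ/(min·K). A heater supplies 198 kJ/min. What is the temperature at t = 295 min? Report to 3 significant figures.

103 °C

Lumped-capacitance energy balance: M c_p dT/dt = UA(T_amb − T) + Q̇.
dT/dt = (T_ss − T)/τ with T_ss = T_amb + Q̇/UA = 10.4 + 198/2.64 = 85.400 °C, τ = M c_p/UA = 402·2.55/2.64 = 388.30 min.
Solution: T(t) = T_ss + (T₀ − T_ss) e^(−t/τ).
T(295) = 85.400 + (38.600)·0.46779 = 103.46 °C.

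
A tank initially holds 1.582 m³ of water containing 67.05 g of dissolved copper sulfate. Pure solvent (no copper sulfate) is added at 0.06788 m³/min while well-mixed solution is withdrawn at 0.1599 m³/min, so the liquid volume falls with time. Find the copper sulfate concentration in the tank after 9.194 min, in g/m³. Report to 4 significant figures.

24.10 g/m³

Total volume: dV/dt = Q_in − Q_out = -0.0920200 m³/min, so V(t) = 1.582 − 0.0920200 t and V(9.194) = 0.735968 m³.
No copper sulfate enters, so dm/dt = −Q_out · (m/V).
Separate: dm/m = −Q_out dt/V(t) ⇒ ln(m/m₀) = −(Q_out/(Q_in−Q_out)) ln(V/V₀).
m = m₀ (V₀/V)^(Q_out/(Q_in−Q_out)) = 67.05 × (1.582/0.735968)^(-1.73767) = 17.7374 g.
C = m/V = 17.7374/0.735968 = 24.1008 g/m³.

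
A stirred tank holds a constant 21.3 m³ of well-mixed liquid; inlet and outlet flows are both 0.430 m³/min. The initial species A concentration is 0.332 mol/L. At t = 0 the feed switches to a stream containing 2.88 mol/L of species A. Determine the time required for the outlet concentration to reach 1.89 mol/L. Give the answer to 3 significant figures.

Transient balance on the dissolved component: V dC/dt = Q(C_in − C), so τ = V/Q = 49.535 min.
C(t) = C_in + (C₀ − C_in) e^(−t/τ). Set C = 1.89 and solve for t:
e^(−t/τ) = (C − C_in)/(C₀ − C_in) = (1.89 − 2.88)/(0.332 − 2.88) = 0.38854
t = −τ ln(…) = 49.535 × 0.94536 = 46.828 min.

46.8 min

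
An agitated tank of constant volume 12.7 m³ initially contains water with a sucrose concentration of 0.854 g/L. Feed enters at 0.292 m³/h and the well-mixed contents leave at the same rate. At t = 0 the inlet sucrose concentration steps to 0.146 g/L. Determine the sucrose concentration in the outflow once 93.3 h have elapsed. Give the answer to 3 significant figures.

0.229 g/L

Accumulation = in − out for the solute gives V dC/dt = Q(C_in − C).
So dC/dt = (C_in − C)/τ with τ = V/Q = 12.7/0.292 = 43.493 h.
This is linear first-order; C(t) = C_in + (C₀ − C_in) e^(−t/τ).
C(93.3) = 0.146 + (0.854 − 0.146)·e^(−93.3/43.493) = 0.146 + (0.70800)·0.11705 = 0.22887 g/L.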